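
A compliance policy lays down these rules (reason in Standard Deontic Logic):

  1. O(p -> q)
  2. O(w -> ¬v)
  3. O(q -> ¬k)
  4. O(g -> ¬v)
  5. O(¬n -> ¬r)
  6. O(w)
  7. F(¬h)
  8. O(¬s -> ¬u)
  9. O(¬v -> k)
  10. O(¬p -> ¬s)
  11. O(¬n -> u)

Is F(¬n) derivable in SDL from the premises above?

From premise 6 we have O(w).
Applying K to premise 2 (O(w -> ¬v)) and O(w) yields O(¬v).
From O(¬v) and premise 9, O(¬v -> k), we obtain O(k).
Premise 3, O(q -> ¬k), contraposes to O(k -> ¬q); with O(k) we get O(¬q).
The contrapositive of premise 1 (O(p -> q)) is O(¬q -> ¬p), and O(¬q) is already established, so O(¬p).
From O(¬p) and premise 10, O(¬p -> ¬s), we obtain O(¬s).
Premise 8 is O(¬s -> ¬u); since O(¬s), deontic closure gives O(¬u).
Premise 11, O(¬n -> u), contraposes to O(¬u -> n); with O(¬u) we get O(n).
Premises 4, 5, 7 do not contribute to this derivation.
So O(n) holds, i.e. F(¬n). The claim follows.

Yes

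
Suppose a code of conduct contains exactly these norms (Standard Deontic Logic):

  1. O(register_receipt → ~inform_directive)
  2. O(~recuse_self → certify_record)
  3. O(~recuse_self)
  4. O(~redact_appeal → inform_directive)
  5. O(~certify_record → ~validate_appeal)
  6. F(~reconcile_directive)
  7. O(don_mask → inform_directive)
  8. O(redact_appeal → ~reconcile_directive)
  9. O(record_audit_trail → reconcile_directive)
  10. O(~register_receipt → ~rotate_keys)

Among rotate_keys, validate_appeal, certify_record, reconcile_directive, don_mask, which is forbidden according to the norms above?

rotate_keys

Premise 6 is F(~reconcile_directive), i.e. O(reconcile_directive).
Premise 8 is O(redact_appeal → ~reconcile_directive); contrapositively O(reconcile_directive → ~redact_appeal). Since O(reconcile_directive) holds, K gives O(~redact_appeal).
From O(~redact_appeal) and premise 4, O(~redact_appeal → inform_directive), we obtain O(inform_directive).
Premise 1, O(register_receipt → ~inform_directive), contraposes to O(inform_directive → ~register_receipt); with O(inform_directive) we get O(~register_receipt).
Applying K to premise 10 (O(~register_receipt → ~rotate_keys)) and O(~register_receipt) yields O(~rotate_keys).
So O(~rotate_keys) holds, i.e. rotate_keys is forbidden. None of the other listed options is forbidden under the premises.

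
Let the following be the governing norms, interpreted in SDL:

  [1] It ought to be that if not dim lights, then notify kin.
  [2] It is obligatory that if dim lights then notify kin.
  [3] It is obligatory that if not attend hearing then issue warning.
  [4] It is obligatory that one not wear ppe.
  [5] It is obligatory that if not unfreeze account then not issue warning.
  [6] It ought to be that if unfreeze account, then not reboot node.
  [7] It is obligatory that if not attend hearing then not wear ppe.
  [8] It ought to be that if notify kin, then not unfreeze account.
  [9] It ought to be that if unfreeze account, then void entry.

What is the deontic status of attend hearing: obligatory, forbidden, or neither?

Premises 1 and 2 are O(¬dim_lights → notify_kin) and O(dim_lights → notify_kin); every ideal world satisfies ¬dim_lights or dim_lights, so in either case notify_kin holds — hence O(notify_kin).
With premise 8, O(notify_kin → ¬unfreeze_account), the K-axiom yields O(¬unfreeze_account).
Applying K to premise 5 (O(¬unfreeze_account → ¬issue_warning)) and O(¬unfreeze_account) yields O(¬issue_warning).
Premise 3 is O(¬attend_hearing → issue_warning); contrapositively O(¬issue_warning → attend_hearing). Since O(¬issue_warning) holds, K gives O(attend_hearing).
Premises 4, 6, 7, 9 do not contribute to this derivation.
Hence attend_hearing is obligatory.

Obligatory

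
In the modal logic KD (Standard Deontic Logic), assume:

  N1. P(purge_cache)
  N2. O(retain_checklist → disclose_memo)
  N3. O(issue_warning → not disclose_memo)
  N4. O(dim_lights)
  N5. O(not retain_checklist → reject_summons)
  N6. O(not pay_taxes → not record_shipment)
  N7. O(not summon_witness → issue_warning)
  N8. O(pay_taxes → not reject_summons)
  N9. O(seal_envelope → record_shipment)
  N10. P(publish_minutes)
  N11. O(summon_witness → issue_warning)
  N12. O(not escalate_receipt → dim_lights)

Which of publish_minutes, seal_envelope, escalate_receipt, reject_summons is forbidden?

Premises 11 and 7 cover both cases: O(summon_witness → issue_warning) and O(not summon_witness → issue_warning). Since summon_witness ∨ not summon_witness is a tautology, O(issue_warning) follows.
From O(issue_warning) and premise 3, O(issue_warning → not disclose_memo), we obtain O(not disclose_memo).
Premise 2 is O(retain_checklist → disclose_memo); contrapositively O(not disclose_memo → not retain_checklist). Since O(not disclose_memo) holds, K gives O(not retain_checklist).
From O(not retain_checklist) and premise 5, O(not retain_checklist → reject_summons), we obtain O(reject_summons).
The contrapositive of premise 8 (O(pay_taxes → not reject_summons)) is O(reject_summons → not pay_taxes), and O(reject_summons) is already established, so O(not pay_taxes).
Premise 6 is O(not pay_taxes → not record_shipment); since O(not pay_taxes), deontic closure gives O(not record_shipment).
The contrapositive of premise 9 (O(seal_envelope → record_shipment)) is O(not record_shipment → not seal_envelope), and O(not record_shipment) is already established, so O(not seal_envelope).
So O(not seal_envelope) holds, i.e. seal_envelope is forbidden. None of the other listed options is forbidden under the premises.

seal_envelope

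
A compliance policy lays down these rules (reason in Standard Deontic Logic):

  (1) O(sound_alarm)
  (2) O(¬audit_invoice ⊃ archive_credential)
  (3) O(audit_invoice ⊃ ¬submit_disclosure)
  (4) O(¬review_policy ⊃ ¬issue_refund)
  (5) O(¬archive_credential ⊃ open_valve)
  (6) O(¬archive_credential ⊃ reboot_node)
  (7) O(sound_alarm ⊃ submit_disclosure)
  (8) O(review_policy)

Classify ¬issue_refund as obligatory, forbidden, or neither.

Premise 4 is O(¬review_policy ⊃ ¬issue_refund), but O(¬review_policy) is not derivable from the premises, so it does not yield O(¬issue_refund).
No premise or chain of K-axiom applications forces O(¬issue_refund), and none forces O(issue_refund). So ¬issue_refund is neither obligatory nor forbidden under these norms.

Neither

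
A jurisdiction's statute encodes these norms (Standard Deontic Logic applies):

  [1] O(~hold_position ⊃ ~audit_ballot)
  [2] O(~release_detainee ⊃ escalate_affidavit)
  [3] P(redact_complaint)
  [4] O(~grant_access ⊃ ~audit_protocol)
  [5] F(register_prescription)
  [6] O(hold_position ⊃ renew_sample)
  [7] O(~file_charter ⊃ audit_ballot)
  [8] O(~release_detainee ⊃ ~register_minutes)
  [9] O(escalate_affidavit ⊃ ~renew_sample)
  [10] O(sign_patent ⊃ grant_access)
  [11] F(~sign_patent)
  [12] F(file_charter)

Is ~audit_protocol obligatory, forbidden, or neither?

Premise 4 is O(~grant_access ⊃ ~audit_protocol), but O(~grant_access) is not derivable from the premises, so it does not yield O(~audit_protocol).
No premise or chain of K-axiom applications forces O(~audit_protocol), and none forces O(audit_protocol). So ~audit_protocol is neither obligatory nor forbidden under these norms.

Neither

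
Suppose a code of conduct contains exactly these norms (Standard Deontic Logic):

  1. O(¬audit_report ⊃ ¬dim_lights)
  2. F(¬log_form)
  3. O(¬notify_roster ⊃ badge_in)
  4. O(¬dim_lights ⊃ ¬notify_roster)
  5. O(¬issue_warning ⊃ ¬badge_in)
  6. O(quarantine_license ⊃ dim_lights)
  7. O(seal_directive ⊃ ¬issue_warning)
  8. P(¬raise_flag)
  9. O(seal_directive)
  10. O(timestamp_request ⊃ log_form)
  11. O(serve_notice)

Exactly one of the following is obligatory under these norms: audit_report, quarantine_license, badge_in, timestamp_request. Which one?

Premise 9 states O(seal_directive) outright.
Applying K to premise 7 (O(seal_directive ⊃ ¬issue_warning)) and O(seal_directive) yields O(¬issue_warning).
From O(¬issue_warning) and premise 5, O(¬issue_warning ⊃ ¬badge_in), we obtain O(¬badge_in).
Premise 3 is O(¬notify_roster ⊃ badge_in); contrapositively O(¬badge_in ⊃ notify_roster). Since O(¬badge_in) holds, K gives O(notify_roster).
The contrapositive of premise 4 (O(¬dim_lights ⊃ ¬notify_roster)) is O(notify_roster ⊃ dim_lights), and O(notify_roster) is already established, so O(dim_lights).
Premise 1 is O(¬audit_report ⊃ ¬dim_lights); contrapositively O(dim_lights ⊃ audit_report). Since O(dim_lights) holds, K gives O(audit_report).
So O(audit_report) holds — audit_report is obligatory. None of the other listed options is made obligatory by any chain of premises.

audit_report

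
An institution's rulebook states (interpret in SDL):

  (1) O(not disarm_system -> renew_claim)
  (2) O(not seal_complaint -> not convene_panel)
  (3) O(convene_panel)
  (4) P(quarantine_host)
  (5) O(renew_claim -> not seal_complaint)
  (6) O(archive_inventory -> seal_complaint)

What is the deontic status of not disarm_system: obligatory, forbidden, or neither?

Premise 3 states O(convene_panel) outright.
The contrapositive of premise 2 (O(not seal_complaint -> not convene_panel)) is O(convene_panel -> seal_complaint), and O(convene_panel) is already established, so O(seal_complaint).
Premise 5 is O(renew_claim -> not seal_complaint); contrapositively O(seal_complaint -> not renew_claim). Since O(seal_complaint) holds, K gives O(not renew_claim).
Premise 1, O(not disarm_system -> renew_claim), contraposes to O(not renew_claim -> disarm_system); with O(not renew_claim) we get O(disarm_system).
Premises 4, 6 do not contribute to this derivation.
Thus O(disarm_system), which is F(not disarm_system): not disarm_system is forbidden.

Forbidden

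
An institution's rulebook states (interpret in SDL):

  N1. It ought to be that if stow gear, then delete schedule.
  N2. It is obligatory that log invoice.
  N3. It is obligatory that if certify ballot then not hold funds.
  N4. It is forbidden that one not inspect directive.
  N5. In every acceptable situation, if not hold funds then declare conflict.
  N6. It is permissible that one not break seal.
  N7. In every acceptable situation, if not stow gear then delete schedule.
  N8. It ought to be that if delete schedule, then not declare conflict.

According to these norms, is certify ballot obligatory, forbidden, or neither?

Forbidden

Premises 7 and 1 cover both cases: O(¬stow_gear → delete_schedule) and O(stow_gear → delete_schedule). Since ¬stow_gear ∨ stow_gear is a tautology, O(delete_schedule) follows.
Applying K to premise 8 (O(delete_schedule → ¬declare_conflict)) and O(delete_schedule) yields O(¬declare_conflict).
Premise 5 is O(¬hold_funds → declare_conflict); contrapositively O(¬declare_conflict → hold_funds). Since O(¬declare_conflict) holds, K gives O(hold_funds).
The contrapositive of premise 3 (O(certify_ballot → ¬hold_funds)) is O(hold_funds → ¬certify_ballot), and O(hold_funds) is already established, so O(¬certify_ballot).
Premises 2, 4, 6 do not contribute to this derivation.
Thus O(¬certify_ballot), which is F(certify_ballot): certify_ballot is forbidden.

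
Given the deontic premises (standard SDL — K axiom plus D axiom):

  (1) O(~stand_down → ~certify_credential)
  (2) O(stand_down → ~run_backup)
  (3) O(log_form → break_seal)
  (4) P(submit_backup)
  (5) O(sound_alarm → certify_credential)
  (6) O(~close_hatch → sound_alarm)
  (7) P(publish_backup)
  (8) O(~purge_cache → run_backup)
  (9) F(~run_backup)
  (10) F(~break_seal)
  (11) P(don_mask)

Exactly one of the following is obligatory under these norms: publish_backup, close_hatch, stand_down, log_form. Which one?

Premise 9 is F(~run_backup), i.e. O(run_backup).
The contrapositive of premise 2 (O(stand_down → ~run_backup)) is O(run_backup → ~stand_down), and O(run_backup) is already established, so O(~stand_down).
Applying K to premise 1 (O(~stand_down → ~certify_credential)) and O(~stand_down) yields O(~certify_credential).
Premise 5, O(sound_alarm → certify_credential), contraposes to O(~certify_credential → ~sound_alarm); with O(~certify_credential) we get O(~sound_alarm).
The contrapositive of premise 6 (O(~close_hatch → sound_alarm)) is O(~sound_alarm → close_hatch), and O(~sound_alarm) is already established, so O(close_hatch).
So O(close_hatch) holds — close_hatch is obligatory. None of the other listed options is made obligatory by any chain of premises.

close_hatch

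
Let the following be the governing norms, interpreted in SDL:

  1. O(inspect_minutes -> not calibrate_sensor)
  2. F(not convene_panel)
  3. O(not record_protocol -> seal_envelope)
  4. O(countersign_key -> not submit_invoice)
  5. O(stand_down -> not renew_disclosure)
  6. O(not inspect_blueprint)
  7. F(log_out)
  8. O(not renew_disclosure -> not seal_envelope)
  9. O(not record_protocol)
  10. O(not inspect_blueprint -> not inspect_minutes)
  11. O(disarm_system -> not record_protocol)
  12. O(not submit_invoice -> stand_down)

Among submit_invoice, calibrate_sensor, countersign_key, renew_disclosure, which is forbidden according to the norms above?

Premise 9 gives O(not record_protocol).
Premise 3 is O(not record_protocol -> seal_envelope); since O(not record_protocol), deontic closure gives O(seal_envelope).
Premise 8, O(not renew_disclosure -> not seal_envelope), contraposes to O(seal_envelope -> renew_disclosure); with O(seal_envelope) we get O(renew_disclosure).
Premise 5, O(stand_down -> not renew_disclosure), contraposes to O(renew_disclosure -> not stand_down); with O(renew_disclosure) we get O(not stand_down).
The contrapositive of premise 12 (O(not submit_invoice -> stand_down)) is O(not stand_down -> submit_invoice), and O(not stand_down) is already established, so O(submit_invoice).
Premise 4, O(countersign_key -> not submit_invoice), contraposes to O(submit_invoice -> not countersign_key); with O(submit_invoice) we get O(not countersign_key).
So O(not countersign_key) holds, i.e. countersign_key is forbidden. None of the other listed options is forbidden under the premises.

countersign_key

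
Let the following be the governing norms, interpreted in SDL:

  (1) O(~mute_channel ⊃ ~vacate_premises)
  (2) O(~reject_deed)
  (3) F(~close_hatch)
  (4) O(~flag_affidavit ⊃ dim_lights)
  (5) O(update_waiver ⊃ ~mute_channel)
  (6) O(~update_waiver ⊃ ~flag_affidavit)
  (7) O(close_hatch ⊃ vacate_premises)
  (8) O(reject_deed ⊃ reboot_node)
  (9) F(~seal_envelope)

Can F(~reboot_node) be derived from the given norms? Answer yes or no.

No

Premise 8 is O(reject_deed ⊃ reboot_node), but O(reject_deed) is not derivable from the premises, so it does not yield O(reboot_node).
No other premise forces O(reboot_node). An ideal world satisfying every premise can still have ~reboot_node true, so F(~reboot_node) is not derivable.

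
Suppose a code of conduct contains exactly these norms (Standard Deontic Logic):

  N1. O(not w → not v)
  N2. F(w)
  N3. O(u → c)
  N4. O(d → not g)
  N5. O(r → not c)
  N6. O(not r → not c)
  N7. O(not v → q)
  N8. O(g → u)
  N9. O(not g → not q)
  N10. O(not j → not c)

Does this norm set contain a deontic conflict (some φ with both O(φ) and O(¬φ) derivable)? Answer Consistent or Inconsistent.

By case analysis on not r: premise 6 gives O(not r → not c) and premise 5 gives O(r → not c), so O(not c) either way.
Premise 3, O(u → c), contraposes to O(not c → not u); with O(not c) we get O(not u).
Premise 8 is O(g → u); contrapositively O(not u → not g). Since O(not u) holds, K gives O(not g).
Premise 9 is O(not g → not q); since O(not g), deontic closure gives O(not q).
Premise 7, O(not v → q), contraposes to O(not q → v); with O(not q) we get O(v).
The contrapositive of premise 1 (O(not w → not v)) is O(v → w), and O(v) is already established, so O(w).
But premise 2, F(w), means O(not w).
We now have both O(w) and O(not w) — w is simultaneously obligatory and forbidden, violating the D-axiom.

Inconsistent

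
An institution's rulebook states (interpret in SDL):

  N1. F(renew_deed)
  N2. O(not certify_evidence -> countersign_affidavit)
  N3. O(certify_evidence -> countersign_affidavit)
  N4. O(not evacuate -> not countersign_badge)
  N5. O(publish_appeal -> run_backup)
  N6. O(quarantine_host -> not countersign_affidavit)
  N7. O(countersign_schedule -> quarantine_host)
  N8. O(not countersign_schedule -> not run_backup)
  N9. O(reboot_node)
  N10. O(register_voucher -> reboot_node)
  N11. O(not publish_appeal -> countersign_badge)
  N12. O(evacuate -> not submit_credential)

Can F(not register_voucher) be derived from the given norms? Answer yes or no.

No

Premise 10 is O(register_voucher -> reboot_node); even if O(reboot_node) held, inferring O(register_voucher) would be affirming the consequent — invalid.
No other premise forces O(register_voucher). An ideal world satisfying every premise can still have not register_voucher true, so F(not register_voucher) is not derivable.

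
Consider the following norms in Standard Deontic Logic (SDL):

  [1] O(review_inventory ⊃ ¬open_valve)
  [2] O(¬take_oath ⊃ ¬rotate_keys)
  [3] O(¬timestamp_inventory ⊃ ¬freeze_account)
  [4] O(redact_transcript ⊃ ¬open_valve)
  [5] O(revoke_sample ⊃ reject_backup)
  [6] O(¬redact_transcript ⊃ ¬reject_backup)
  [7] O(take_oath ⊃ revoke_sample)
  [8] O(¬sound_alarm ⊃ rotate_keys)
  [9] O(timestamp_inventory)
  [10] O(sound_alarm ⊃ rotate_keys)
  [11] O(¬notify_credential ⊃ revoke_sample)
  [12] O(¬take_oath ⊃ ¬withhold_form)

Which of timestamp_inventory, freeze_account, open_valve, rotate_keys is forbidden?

Premises 10 and 8 are O(sound_alarm ⊃ rotate_keys) and O(¬sound_alarm ⊃ rotate_keys); every ideal world satisfies sound_alarm or ¬sound_alarm, so in either case rotate_keys holds — hence O(rotate_keys).
Premise 2, O(¬take_oath ⊃ ¬rotate_keys), contraposes to O(rotate_keys ⊃ take_oath); with O(rotate_keys) we get O(take_oath).
From O(take_oath) and premise 7, O(take_oath ⊃ revoke_sample), we obtain O(revoke_sample).
Applying K to premise 5 (O(revoke_sample ⊃ reject_backup)) and O(revoke_sample) yields O(reject_backup).
The contrapositive of premise 6 (O(¬redact_transcript ⊃ ¬reject_backup)) is O(reject_backup ⊃ redact_transcript), and O(reject_backup) is already established, so O(redact_transcript).
Applying K to premise 4 (O(redact_transcript ⊃ ¬open_valve)) and O(redact_transcript) yields O(¬open_valve).
So O(¬open_valve) holds, i.e. open_valve is forbidden. None of the other listed options is forbidden under the premises.

open_valve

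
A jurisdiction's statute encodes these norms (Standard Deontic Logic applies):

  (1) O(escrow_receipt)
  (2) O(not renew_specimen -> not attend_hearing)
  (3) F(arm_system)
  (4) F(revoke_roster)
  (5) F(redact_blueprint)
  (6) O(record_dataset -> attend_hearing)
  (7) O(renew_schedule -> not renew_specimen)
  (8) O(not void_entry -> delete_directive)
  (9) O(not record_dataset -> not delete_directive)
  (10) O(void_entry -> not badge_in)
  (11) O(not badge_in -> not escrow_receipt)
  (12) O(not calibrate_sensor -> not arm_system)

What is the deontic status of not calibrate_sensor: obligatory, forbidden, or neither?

Neither

Premise 12 is O(not calibrate_sensor -> not arm_system); even if O(not arm_system) held, inferring O(not calibrate_sensor) would be affirming the consequent — invalid.
No premise or chain of K-axiom applications forces O(not calibrate_sensor), and none forces O(calibrate_sensor). So not calibrate_sensor is neither obligatory nor forbidden under these norms.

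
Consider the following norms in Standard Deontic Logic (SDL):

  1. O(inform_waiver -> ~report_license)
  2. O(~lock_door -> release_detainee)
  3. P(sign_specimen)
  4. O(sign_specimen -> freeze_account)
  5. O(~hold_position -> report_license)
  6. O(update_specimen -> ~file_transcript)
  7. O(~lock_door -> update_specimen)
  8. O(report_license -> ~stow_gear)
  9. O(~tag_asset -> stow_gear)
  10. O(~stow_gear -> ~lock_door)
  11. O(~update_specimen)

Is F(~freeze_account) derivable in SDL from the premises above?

Premise 4 is O(sign_specimen -> freeze_account), but O(sign_specimen) is not derivable from the premises (the permission P(sign_specimen) asserts only ~O(~sign_specimen), not O(sign_specimen)), so it does not yield O(freeze_account).
No other premise forces O(freeze_account). An ideal world satisfying every premise can still have ~freeze_account true, so F(~freeze_account) is not derivable.

No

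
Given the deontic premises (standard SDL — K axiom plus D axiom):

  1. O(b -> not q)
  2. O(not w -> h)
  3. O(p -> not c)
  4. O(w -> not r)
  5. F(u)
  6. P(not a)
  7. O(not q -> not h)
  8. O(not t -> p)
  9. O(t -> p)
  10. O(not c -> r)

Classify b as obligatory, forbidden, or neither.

Forbidden

By case analysis on not t: premise 8 gives O(not t -> p) and premise 9 gives O(t -> p), so O(p) either way.
With premise 3, O(p -> not c), the K-axiom yields O(not c).
Premise 10 is O(not c -> r); since O(not c), deontic closure gives O(r).
Premise 4 is O(w -> not r); contrapositively O(r -> not w). Since O(r) holds, K gives O(not w).
From O(not w) and premise 2, O(not w -> h), we obtain O(h).
Premise 7 is O(not q -> not h); contrapositively O(h -> q). Since O(h) holds, K gives O(q).
The contrapositive of premise 1 (O(b -> not q)) is O(q -> not b), and O(q) is already established, so O(not b).
Premises 5, 6 do not contribute to this derivation.
Thus O(not b), which is F(b): b is forbidden.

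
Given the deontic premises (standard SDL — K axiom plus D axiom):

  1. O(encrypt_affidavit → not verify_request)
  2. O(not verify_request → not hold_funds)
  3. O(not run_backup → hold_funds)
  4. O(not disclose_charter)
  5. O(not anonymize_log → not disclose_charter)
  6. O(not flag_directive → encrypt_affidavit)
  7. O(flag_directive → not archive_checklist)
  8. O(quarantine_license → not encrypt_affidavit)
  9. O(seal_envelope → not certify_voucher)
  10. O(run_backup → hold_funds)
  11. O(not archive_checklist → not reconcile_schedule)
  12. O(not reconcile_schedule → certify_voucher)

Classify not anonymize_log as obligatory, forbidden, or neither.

Neither

Premise 5 is O(not anonymize_log → not disclose_charter); even if O(not disclose_charter) held, inferring O(not anonymize_log) would be affirming the consequent — invalid.
No premise or chain of K-axiom applications forces O(not anonymize_log), and none forces O(anonymize_log). So not anonymize_log is neither obligatory nor forbidden under these norms.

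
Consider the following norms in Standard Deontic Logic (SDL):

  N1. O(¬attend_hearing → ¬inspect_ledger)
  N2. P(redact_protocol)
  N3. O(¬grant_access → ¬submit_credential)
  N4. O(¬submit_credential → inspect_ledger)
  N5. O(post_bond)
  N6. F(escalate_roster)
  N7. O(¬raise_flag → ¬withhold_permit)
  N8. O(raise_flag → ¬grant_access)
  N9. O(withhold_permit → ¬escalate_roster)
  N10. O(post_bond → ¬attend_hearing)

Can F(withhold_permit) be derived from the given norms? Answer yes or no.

Premise 5 gives O(post_bond).
Premise 10 is O(post_bond → ¬attend_hearing); since O(post_bond), deontic closure gives O(¬attend_hearing).
Premise 1 is O(¬attend_hearing → ¬inspect_ledger); since O(¬attend_hearing), deontic closure gives O(¬inspect_ledger).
The contrapositive of premise 4 (O(¬submit_credential → inspect_ledger)) is O(¬inspect_ledger → submit_credential), and O(¬inspect_ledger) is already established, so O(submit_credential).
The contrapositive of premise 3 (O(¬grant_access → ¬submit_credential)) is O(submit_credential → grant_access), and O(submit_credential) is already established, so O(grant_access).
Premise 8 is O(raise_flag → ¬grant_access); contrapositively O(grant_access → ¬raise_flag). Since O(grant_access) holds, K gives O(¬raise_flag).
With premise 7, O(¬raise_flag → ¬withhold_permit), the K-axiom yields O(¬withhold_permit).
Premises 2, 6, 9 do not contribute to this derivation.
So O(¬withhold_permit) holds, i.e. F(withhold_permit). The claim follows.

Yes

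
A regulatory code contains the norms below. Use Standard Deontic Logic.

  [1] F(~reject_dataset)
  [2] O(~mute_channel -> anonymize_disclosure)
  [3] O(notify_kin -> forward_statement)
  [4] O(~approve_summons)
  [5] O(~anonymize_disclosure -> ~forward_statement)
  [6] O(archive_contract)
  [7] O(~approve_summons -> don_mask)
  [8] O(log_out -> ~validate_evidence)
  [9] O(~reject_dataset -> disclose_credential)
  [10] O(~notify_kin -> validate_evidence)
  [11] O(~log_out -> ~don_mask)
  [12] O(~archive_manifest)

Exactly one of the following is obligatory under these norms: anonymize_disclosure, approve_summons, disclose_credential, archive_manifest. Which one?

From premise 4 we have O(~approve_summons).
Applying K to premise 7 (O(~approve_summons -> don_mask)) and O(~approve_summons) yields O(don_mask).
Premise 11, O(~log_out -> ~don_mask), contraposes to O(don_mask -> log_out); with O(don_mask) we get O(log_out).
With premise 8, O(log_out -> ~validate_evidence), the K-axiom yields O(~validate_evidence).
Premise 10 is O(~notify_kin -> validate_evidence); contrapositively O(~validate_evidence -> notify_kin). Since O(~validate_evidence) holds, K gives O(notify_kin).
Premise 3 is O(notify_kin -> forward_statement); since O(notify_kin), deontic closure gives O(forward_statement).
Premise 5, O(~anonymize_disclosure -> ~forward_statement), contraposes to O(forward_statement -> anonymize_disclosure); with O(forward_statement) we get O(anonymize_disclosure).
So O(anonymize_disclosure) holds — anonymize_disclosure is obligatory. None of the other listed options is made obligatory by any chain of premises.

anonymize_disclosure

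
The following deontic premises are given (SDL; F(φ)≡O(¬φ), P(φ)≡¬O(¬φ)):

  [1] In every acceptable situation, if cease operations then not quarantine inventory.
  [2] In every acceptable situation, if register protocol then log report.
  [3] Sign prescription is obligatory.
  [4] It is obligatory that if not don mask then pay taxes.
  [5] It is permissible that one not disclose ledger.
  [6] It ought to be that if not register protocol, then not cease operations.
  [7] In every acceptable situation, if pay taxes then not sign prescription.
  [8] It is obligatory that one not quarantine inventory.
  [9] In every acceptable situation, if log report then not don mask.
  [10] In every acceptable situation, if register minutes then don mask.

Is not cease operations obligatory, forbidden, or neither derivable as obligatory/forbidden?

Obligatory

Premise 3 states O(sign_prescription) outright.
The contrapositive of premise 7 (O(pay_taxes → ¬sign_prescription)) is O(sign_prescription → ¬pay_taxes), and O(sign_prescription) is already established, so O(¬pay_taxes).
Premise 4 is O(¬don_mask → pay_taxes); contrapositively O(¬pay_taxes → don_mask). Since O(¬pay_taxes) holds, K gives O(don_mask).
The contrapositive of premise 9 (O(log_report → ¬don_mask)) is O(don_mask → ¬log_report), and O(don_mask) is already established, so O(¬log_report).
The contrapositive of premise 2 (O(register_protocol → log_report)) is O(¬log_report → ¬register_protocol), and O(¬log_report) is already established, so O(¬register_protocol).
With premise 6, O(¬register_protocol → ¬cease_operations), the K-axiom yields O(¬cease_operations).
Premises 1, 5, 8, 10 do not contribute to this derivation.
Hence ¬cease_operations is obligatory.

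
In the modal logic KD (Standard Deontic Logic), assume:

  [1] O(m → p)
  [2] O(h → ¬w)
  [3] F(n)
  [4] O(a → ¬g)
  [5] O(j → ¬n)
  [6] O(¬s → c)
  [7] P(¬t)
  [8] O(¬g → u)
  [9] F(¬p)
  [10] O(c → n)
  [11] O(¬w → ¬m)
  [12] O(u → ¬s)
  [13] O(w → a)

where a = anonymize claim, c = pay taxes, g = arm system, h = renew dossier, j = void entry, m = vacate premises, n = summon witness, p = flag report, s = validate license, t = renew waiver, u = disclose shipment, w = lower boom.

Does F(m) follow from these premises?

Yes

Premise 3 is F(n), i.e. O(¬n).
Premise 10, O(c → n), contraposes to O(¬n → ¬c); with O(¬n) we get O(¬c).
Premise 6, O(¬s → c), contraposes to O(¬c → s); with O(¬c) we get O(s).
Premise 12 is O(u → ¬s); contrapositively O(s → ¬u). Since O(s) holds, K gives O(¬u).
The contrapositive of premise 8 (O(¬g → u)) is O(¬u → g), and O(¬u) is already established, so O(g).
The contrapositive of premise 4 (O(a → ¬g)) is O(g → ¬a), and O(g) is already established, so O(¬a).
Premise 13, O(w → a), contraposes to O(¬a → ¬w); with O(¬a) we get O(¬w).
Applying K to premise 11 (O(¬w → ¬m)) and O(¬w) yields O(¬m).
Premises 1, 2, 5, 7, 9 do not contribute to this derivation.
So O(¬m) holds, i.e. F(m). The claim follows.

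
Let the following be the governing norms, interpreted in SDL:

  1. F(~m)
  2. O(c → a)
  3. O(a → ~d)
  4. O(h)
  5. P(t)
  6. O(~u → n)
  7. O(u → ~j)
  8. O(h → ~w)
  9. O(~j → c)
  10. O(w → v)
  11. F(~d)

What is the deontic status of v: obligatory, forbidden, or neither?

Neither

Premise 10 is O(w → v), but O(w) is not derivable from the premises, so it does not yield O(v).
No premise or chain of K-axiom applications forces O(v), and none forces O(~v). So v is neither obligatory nor forbidden under these norms.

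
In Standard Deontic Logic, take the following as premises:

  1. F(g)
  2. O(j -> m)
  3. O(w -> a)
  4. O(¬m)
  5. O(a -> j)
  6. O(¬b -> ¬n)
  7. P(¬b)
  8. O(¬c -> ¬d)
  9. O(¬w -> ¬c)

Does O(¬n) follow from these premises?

Premise 6 is O(¬b -> ¬n), but O(¬b) is not derivable from the premises (the permission P(¬b) asserts only ¬O(b), not O(¬b)), so it does not yield O(¬n).
No other premise forces O(¬n). An ideal world satisfying every premise can still have ¬n false, so O(¬n) is not derivable.

No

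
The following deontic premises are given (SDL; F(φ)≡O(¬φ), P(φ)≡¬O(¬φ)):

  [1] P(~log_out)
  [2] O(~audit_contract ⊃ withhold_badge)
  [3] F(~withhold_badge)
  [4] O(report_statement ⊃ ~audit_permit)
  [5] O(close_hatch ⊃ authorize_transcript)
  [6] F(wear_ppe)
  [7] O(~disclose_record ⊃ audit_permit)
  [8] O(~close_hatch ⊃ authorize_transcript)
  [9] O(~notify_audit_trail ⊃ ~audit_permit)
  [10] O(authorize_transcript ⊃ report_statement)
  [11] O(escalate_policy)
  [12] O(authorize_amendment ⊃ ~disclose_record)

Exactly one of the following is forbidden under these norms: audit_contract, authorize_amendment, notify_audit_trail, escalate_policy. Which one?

authorize_amendment

By case analysis on ~close_hatch: premise 8 gives O(~close_hatch ⊃ authorize_transcript) and premise 5 gives O(close_hatch ⊃ authorize_transcript), so O(authorize_transcript) either way.
Applying K to premise 10 (O(authorize_transcript ⊃ report_statement)) and O(authorize_transcript) yields O(report_statement).
Applying K to premise 4 (O(report_statement ⊃ ~audit_permit)) and O(report_statement) yields O(~audit_permit).
The contrapositive of premise 7 (O(~disclose_record ⊃ audit_permit)) is O(~audit_permit ⊃ disclose_record), and O(~audit_permit) is already established, so O(disclose_record).
The contrapositive of premise 12 (O(authorize_amendment ⊃ ~disclose_record)) is O(disclose_record ⊃ ~authorize_amendment), and O(disclose_record) is already established, so O(~authorize_amendment).
So O(~authorize_amendment) holds, i.e. authorize_amendment is forbidden. None of the other listed options is forbidden under the premises.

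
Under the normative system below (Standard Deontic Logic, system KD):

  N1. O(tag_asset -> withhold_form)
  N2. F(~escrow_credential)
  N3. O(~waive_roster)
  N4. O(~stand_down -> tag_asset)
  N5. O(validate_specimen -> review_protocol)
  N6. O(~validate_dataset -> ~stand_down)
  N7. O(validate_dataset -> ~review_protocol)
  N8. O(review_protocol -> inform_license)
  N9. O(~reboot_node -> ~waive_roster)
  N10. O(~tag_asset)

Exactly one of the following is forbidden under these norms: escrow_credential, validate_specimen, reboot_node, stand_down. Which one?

validate_specimen

From premise 10 we have O(~tag_asset).
Premise 4, O(~stand_down -> tag_asset), contraposes to O(~tag_asset -> stand_down); with O(~tag_asset) we get O(stand_down).
Premise 6 is O(~validate_dataset -> ~stand_down); contrapositively O(stand_down -> validate_dataset). Since O(stand_down) holds, K gives O(validate_dataset).
Applying K to premise 7 (O(validate_dataset -> ~review_protocol)) and O(validate_dataset) yields O(~review_protocol).
Premise 5 is O(validate_specimen -> review_protocol); contrapositively O(~review_protocol -> ~validate_specimen). Since O(~review_protocol) holds, K gives O(~validate_specimen).
So O(~validate_specimen) holds, i.e. validate_specimen is forbidden. None of the other listed options is forbidden under the premises.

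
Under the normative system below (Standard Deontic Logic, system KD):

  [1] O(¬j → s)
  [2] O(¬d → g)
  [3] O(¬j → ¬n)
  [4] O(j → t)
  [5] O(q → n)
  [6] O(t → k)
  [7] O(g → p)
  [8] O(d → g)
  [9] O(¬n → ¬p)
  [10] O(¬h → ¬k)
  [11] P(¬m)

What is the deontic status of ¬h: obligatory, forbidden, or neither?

Forbidden

Premises 2 and 8 cover both cases: O(¬d → g) and O(d → g). Since ¬d ∨ d is a tautology, O(g) follows.
With premise 7, O(g → p), the K-axiom yields O(p).
Premise 9 is O(¬n → ¬p); contrapositively O(p → n). Since O(p) holds, K gives O(n).
Premise 3 is O(¬j → ¬n); contrapositively O(n → j). Since O(n) holds, K gives O(j).
From O(j) and premise 4, O(j → t), we obtain O(t).
Premise 6 is O(t → k); since O(t), deontic closure gives O(k).
Premise 10, O(¬h → ¬k), contraposes to O(k → h); with O(k) we get O(h).
Premises 1, 5, 11 do not contribute to this derivation.
Thus O(h), which is F(¬h): ¬h is forbidden.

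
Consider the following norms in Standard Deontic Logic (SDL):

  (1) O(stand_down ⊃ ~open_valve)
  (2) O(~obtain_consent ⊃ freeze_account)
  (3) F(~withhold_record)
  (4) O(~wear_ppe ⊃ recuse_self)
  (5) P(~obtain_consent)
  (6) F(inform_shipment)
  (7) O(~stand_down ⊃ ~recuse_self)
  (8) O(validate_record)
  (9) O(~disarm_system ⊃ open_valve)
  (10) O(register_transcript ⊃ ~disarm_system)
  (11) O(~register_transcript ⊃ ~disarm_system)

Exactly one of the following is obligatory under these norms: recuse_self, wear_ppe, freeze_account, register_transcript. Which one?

Premises 11 and 10 cover both cases: O(~register_transcript ⊃ ~disarm_system) and O(register_transcript ⊃ ~disarm_system). Since ~register_transcript ∨ register_transcript is a tautology, O(~disarm_system) follows.
From O(~disarm_system) and premise 9, O(~disarm_system ⊃ open_valve), we obtain O(open_valve).
Premise 1 is O(stand_down ⊃ ~open_valve); contrapositively O(open_valve ⊃ ~stand_down). Since O(open_valve) holds, K gives O(~stand_down).
With premise 7, O(~stand_down ⊃ ~recuse_self), the K-axiom yields O(~recuse_self).
Premise 4, O(~wear_ppe ⊃ recuse_self), contraposes to O(~recuse_self ⊃ wear_ppe); with O(~recuse_self) we get O(wear_ppe).
So O(wear_ppe) holds — wear_ppe is obligatory. None of the other listed options is made obligatory by any chain of premises.

wear_ppe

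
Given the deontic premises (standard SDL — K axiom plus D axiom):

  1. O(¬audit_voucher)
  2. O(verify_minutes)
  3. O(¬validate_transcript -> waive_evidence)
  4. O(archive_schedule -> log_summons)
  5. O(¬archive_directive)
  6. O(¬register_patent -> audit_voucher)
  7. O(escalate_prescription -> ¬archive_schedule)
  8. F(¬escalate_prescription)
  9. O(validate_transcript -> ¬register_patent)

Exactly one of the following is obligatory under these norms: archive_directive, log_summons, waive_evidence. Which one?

From premise 1 we have O(¬audit_voucher).
The contrapositive of premise 6 (O(¬register_patent -> audit_voucher)) is O(¬audit_voucher -> register_patent), and O(¬audit_voucher) is already established, so O(register_patent).
Premise 9 is O(validate_transcript -> ¬register_patent); contrapositively O(register_patent -> ¬validate_transcript). Since O(register_patent) holds, K gives O(¬validate_transcript).
Premise 3 is O(¬validate_transcript -> waive_evidence); since O(¬validate_transcript), deontic closure gives O(waive_evidence).
So O(waive_evidence) holds — waive_evidence is obligatory. None of the other listed options is made obligatory by any chain of premises.

waive_evidence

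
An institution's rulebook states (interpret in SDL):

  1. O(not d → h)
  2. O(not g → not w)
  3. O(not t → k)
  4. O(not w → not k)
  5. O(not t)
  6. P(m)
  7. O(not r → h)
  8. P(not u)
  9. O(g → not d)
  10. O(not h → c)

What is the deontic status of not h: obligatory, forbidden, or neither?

Premise 5 gives O(not t).
From O(not t) and premise 3, O(not t → k), we obtain O(k).
The contrapositive of premise 4 (O(not w → not k)) is O(k → w), and O(k) is already established, so O(w).
Premise 2 is O(not g → not w); contrapositively O(w → g). Since O(w) holds, K gives O(g).
Premise 9 is O(g → not d); since O(g), deontic closure gives O(not d).
From O(not d) and premise 1, O(not d → h), we obtain O(h).
Premises 6, 7, 8, 10 do not contribute to this derivation.
Thus O(h), which is F(not h): not h is forbidden.

Forbidden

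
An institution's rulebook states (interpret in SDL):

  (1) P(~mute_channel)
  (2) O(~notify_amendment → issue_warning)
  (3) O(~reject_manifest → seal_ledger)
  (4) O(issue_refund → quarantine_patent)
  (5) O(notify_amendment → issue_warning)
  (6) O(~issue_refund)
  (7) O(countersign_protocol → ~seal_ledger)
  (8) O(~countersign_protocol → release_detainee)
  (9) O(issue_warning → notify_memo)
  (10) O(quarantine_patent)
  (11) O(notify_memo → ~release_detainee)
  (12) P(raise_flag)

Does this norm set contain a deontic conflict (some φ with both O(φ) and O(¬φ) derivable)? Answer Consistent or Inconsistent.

Premise 4 is O(issue_refund → quarantine_patent); even if O(quarantine_patent) held, inferring O(issue_refund) would be affirming the consequent — invalid.
So O(issue_refund) is not derivable, and the apparent clash with O(~issue_refund) does not arise.
A world satisfying every obligation exists (e.g. countersign_protocol=true, issue_refund=false, issue_warning=true, mute_channel=false, notify_amendment=false, notify_memo=true, quarantine_patent=true, raise_flag=false, reject_manifest=true, release_detainee=false, seal_ledger=false); no atom is both obligatory and forbidden, so the set is consistent.

Consistent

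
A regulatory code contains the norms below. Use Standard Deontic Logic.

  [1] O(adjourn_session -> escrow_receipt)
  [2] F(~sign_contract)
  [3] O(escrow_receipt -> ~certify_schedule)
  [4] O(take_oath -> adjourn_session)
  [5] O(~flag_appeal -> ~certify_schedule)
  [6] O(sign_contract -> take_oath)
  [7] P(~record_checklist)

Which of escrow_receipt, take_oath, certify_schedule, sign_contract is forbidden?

Premise 2 is F(~sign_contract), i.e. O(sign_contract).
With premise 6, O(sign_contract -> take_oath), the K-axiom yields O(take_oath).
Applying K to premise 4 (O(take_oath -> adjourn_session)) and O(take_oath) yields O(adjourn_session).
With premise 1, O(adjourn_session -> escrow_receipt), the K-axiom yields O(escrow_receipt).
From O(escrow_receipt) and premise 3, O(escrow_receipt -> ~certify_schedule), we obtain O(~certify_schedule).
So O(~certify_schedule) holds, i.e. certify_schedule is forbidden. None of the other listed options is forbidden under the premises.

certify_schedule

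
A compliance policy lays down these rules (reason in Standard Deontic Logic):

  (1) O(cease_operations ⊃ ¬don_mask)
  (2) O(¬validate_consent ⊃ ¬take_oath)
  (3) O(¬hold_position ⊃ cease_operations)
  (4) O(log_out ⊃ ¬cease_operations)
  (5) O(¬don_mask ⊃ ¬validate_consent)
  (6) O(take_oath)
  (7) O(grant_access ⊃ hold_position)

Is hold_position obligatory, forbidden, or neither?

Obligatory

From premise 6 we have O(take_oath).
Premise 2 is O(¬validate_consent ⊃ ¬take_oath); contrapositively O(take_oath ⊃ validate_consent). Since O(take_oath) holds, K gives O(validate_consent).
The contrapositive of premise 5 (O(¬don_mask ⊃ ¬validate_consent)) is O(validate_consent ⊃ don_mask), and O(validate_consent) is already established, so O(don_mask).
Premise 1, O(cease_operations ⊃ ¬don_mask), contraposes to O(don_mask ⊃ ¬cease_operations); with O(don_mask) we get O(¬cease_operations).
The contrapositive of premise 3 (O(¬hold_position ⊃ cease_operations)) is O(¬cease_operations ⊃ hold_position), and O(¬cease_operations) is already established, so O(hold_position).
Premises 4, 7 do not contribute to this derivation.
Hence hold_position is obligatory.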